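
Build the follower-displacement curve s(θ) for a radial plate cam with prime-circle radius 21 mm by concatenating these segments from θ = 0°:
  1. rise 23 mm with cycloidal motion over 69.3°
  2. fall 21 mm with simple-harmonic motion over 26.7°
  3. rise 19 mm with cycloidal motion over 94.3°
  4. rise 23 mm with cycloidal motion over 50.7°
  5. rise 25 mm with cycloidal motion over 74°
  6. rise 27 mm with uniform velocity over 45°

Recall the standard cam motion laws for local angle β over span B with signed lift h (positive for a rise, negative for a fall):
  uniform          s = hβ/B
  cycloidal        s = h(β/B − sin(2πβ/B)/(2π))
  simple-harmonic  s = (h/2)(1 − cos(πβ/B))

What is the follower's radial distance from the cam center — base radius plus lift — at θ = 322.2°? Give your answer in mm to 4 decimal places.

seg 1 [0°–69.3°] cycloidal, h=23: full span → s += 23 → s = 23.0000
seg 2 [69.3°–96°] simple-harmonic, h=-21: full span → s += -21 → s = 2.0000
seg 3 [96°–190.3°] cycloidal, h=19: full span → s += 19 → s = 21.0000
seg 4 [190.3°–241°] cycloidal, h=23: full span → s += 23 → s = 44.0000
seg 5 [241°–315°] cycloidal, h=25: full span → s += 25 → s = 69.0000
seg 6 [315°–360°] uniform, h=27: θ=322.2° here. β=7.2, B=45. 27·7.2/45 = 4.3200 → s = 73.3200
radial distance = base radius + s = 21 + 73.3200 = 94.3200

94.3200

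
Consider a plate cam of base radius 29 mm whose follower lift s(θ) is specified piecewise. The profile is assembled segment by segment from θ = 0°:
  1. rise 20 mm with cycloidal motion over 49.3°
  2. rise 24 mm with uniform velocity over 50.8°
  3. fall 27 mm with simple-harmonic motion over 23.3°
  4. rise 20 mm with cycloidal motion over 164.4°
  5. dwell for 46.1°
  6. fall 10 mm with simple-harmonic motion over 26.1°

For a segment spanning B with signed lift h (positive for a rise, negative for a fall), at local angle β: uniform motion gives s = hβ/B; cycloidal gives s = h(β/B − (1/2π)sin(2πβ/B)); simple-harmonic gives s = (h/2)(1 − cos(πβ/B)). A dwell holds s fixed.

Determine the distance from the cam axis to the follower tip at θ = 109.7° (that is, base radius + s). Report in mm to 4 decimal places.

seg 1 [0°–49.3°] cycloidal, h=20: full span → s += 20 → s = 20.0000
seg 2 [49.3°–100.1°] uniform, h=24: full span → s += 24 → s = 44.0000
seg 3 [100.1°–123.4°] simple-harmonic, h=-27: θ=109.7° here. β=9.6, B=23.3. -27/2·(1 − cos(π·0.4120)) = -9.8158 → s = 34.1842
radial distance = base radius + s = 29 + 34.1842 = 63.1842

63.1842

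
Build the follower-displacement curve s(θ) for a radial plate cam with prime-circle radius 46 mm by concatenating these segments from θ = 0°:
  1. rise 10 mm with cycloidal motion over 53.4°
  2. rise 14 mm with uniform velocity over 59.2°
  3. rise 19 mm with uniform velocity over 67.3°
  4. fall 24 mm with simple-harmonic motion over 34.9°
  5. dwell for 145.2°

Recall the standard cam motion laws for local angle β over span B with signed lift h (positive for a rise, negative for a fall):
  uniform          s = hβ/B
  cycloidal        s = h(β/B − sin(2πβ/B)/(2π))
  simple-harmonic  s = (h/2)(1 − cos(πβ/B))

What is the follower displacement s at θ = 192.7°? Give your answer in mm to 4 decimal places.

seg 1 [0°–53.4°] cycloidal, h=10: full span → s += 10 → s = 10.0000
seg 2 [53.4°–112.6°] uniform, h=14: full span → s += 14 → s = 24.0000
seg 3 [112.6°–179.9°] uniform, h=19: full span → s += 19 → s = 43.0000
seg 4 [179.9°–214.8°] simple-harmonic, h=-24: θ=192.7° here. β=12.8, B=34.9. -24/2·(1 − cos(π·0.3668)) = -7.1224 → s = 35.8776

35.8776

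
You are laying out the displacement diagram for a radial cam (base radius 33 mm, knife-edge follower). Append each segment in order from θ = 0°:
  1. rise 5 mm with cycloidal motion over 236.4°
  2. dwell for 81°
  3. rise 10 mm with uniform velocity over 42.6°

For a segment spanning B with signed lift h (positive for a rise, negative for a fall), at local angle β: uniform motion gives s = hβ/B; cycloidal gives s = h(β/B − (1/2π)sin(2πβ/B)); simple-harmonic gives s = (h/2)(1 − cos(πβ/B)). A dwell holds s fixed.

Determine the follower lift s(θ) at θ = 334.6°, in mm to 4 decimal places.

seg 1 [0°–236.4°] cycloidal, h=5: full span → s += 5 → s = 5.0000
seg 2 [236.4°–317.4°] dwell: s stays 5.0000
seg 3 [317.4°–360°] uniform, h=10: θ=334.6° here. β=17.2, B=42.6. 10·17.2/42.6 = 4.0376 → s = 9.0376

9.0376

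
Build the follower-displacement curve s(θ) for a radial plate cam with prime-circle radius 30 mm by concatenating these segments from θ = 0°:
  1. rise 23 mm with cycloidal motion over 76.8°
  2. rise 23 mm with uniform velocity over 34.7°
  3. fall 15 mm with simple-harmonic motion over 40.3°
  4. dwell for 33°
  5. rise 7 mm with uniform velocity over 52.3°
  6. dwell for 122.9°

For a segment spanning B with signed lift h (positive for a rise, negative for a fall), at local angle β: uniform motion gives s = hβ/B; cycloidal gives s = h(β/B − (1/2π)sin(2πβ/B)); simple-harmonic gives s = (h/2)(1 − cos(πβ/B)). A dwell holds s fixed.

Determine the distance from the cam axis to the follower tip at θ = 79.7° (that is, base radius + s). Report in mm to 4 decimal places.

seg 1 [0°–76.8°] cycloidal, h=23: full span → s += 23 → s = 23.0000
seg 2 [76.8°–111.5°] uniform, h=23: θ=79.7° here. β=2.9, B=34.7. 23·2.9/34.7 = 1.9222 → s = 24.9222
radial distance = base radius + s = 30 + 24.9222 = 54.9222

54.9222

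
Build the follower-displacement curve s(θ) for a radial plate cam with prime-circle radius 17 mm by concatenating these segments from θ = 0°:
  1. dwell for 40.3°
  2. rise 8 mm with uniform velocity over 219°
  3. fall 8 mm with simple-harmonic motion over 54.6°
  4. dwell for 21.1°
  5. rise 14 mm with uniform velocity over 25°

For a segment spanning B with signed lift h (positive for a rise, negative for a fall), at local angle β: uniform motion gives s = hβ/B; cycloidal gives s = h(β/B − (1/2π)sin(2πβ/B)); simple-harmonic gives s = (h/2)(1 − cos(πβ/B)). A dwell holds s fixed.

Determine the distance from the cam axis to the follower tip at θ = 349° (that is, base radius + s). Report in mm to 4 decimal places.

seg 1 [0°–40.3°] dwell: s stays 0.0000
seg 2 [40.3°–259.3°] uniform, h=8: full span → s += 8 → s = 8.0000
seg 3 [259.3°–313.9°] simple-harmonic, h=-8: full span → s += -8 → s = 0.0000
seg 4 [313.9°–335°] dwell: s stays 0.0000
seg 5 [335°–360°] uniform, h=14: θ=349° here. β=14, B=25. 14·14/25 = 7.8400 → s = 7.8400
radial distance = base radius + s = 17 + 7.8400 = 24.8400

24.8400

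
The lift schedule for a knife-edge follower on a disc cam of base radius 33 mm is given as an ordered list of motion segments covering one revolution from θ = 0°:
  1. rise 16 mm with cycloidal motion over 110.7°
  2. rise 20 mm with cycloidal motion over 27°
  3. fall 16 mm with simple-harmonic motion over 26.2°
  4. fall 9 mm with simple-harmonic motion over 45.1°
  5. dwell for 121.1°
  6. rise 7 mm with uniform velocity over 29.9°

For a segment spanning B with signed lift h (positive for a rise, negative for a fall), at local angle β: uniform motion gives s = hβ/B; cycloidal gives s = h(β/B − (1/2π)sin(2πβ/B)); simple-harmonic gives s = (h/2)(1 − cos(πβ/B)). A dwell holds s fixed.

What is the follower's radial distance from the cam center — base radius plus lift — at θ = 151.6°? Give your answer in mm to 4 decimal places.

seg 1 [0°–110.7°] cycloidal, h=16: full span → s += 16 → s = 16.0000
seg 2 [110.7°–137.7°] cycloidal, h=20: full span → s += 20 → s = 36.0000
seg 3 [137.7°–163.9°] simple-harmonic, h=-16: θ=151.6° here. β=13.9, B=26.2. -16/2·(1 − cos(π·0.5305)) = -8.7662 → s = 27.2338
radial distance = base radius + s = 33 + 27.2338 = 60.2338

60.2338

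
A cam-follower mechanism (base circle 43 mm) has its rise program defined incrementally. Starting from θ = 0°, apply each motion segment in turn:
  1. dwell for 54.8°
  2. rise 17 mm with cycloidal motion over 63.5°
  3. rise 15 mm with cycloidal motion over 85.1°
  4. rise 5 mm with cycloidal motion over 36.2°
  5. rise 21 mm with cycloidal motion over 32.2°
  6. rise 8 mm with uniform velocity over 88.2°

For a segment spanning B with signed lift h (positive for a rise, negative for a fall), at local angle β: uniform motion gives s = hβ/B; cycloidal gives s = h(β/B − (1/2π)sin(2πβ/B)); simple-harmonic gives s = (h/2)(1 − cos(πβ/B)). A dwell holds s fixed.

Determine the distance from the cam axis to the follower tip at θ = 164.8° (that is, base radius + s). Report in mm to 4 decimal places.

seg 1 [0°–54.8°] dwell: s stays 0.0000
seg 2 [54.8°–118.3°] cycloidal, h=17: full span → s += 17 → s = 17.0000
seg 3 [118.3°–203.4°] cycloidal, h=15: θ=164.8° here. β=46.5, B=85.1. 15·(0.5464 − sin(2π·0.5464)/(2π)) = 8.8827 → s = 25.8827
radial distance = base radius + s = 43 + 25.8827 = 68.8827

68.8827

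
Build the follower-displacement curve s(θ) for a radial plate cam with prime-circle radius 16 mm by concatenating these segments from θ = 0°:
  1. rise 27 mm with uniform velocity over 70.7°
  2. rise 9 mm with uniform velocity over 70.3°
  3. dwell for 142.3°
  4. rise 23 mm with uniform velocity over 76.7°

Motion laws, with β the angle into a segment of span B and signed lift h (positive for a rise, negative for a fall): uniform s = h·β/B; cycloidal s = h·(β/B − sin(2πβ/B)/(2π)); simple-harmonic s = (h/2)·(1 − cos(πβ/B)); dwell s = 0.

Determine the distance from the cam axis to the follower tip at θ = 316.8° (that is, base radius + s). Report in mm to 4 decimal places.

seg 1 [0°–70.7°] uniform, h=27: full span → s += 27 → s = 27.0000
seg 2 [70.7°–141°] uniform, h=9: full span → s += 9 → s = 36.0000
seg 3 [141°–283.3°] dwell: s stays 36.0000
seg 4 [283.3°–360°] uniform, h=23: θ=316.8° here. β=33.5, B=76.7. 23·33.5/76.7 = 10.0456 → s = 46.0456
radial distance = base radius + s = 16 + 46.0456 = 62.0456

62.0456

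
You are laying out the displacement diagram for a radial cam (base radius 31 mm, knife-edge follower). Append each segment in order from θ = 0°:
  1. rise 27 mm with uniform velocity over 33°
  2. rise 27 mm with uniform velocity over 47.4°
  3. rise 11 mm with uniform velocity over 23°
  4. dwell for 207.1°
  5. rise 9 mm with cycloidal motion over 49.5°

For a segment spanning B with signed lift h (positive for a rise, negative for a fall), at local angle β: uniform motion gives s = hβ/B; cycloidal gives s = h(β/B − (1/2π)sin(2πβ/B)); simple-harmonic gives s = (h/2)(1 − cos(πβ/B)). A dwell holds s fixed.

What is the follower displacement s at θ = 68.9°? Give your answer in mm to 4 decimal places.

seg 1 [0°–33°] uniform, h=27: full span → s += 27 → s = 27.0000
seg 2 [33°–80.4°] uniform, h=27: θ=68.9° here. β=35.9, B=47.4. 27·35.9/47.4 = 20.4494 → s = 47.4494

47.4494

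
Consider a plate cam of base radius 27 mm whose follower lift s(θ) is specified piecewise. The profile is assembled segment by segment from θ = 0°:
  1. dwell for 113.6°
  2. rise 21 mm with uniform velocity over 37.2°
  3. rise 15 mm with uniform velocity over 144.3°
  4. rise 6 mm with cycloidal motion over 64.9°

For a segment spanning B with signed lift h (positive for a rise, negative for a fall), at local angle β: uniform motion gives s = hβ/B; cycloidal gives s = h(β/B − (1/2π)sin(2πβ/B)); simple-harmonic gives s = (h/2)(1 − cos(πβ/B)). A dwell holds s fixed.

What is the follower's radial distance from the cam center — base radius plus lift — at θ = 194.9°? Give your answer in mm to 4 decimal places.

seg 1 [0°–113.6°] dwell: s stays 0.0000
seg 2 [113.6°–150.8°] uniform, h=21: full span → s += 21 → s = 21.0000
seg 3 [150.8°–295.1°] uniform, h=15: θ=194.9° here. β=44.1, B=144.3. 15·44.1/144.3 = 4.5842 → s = 25.5842
radial distance = base radius + s = 27 + 25.5842 = 52.5842

52.5842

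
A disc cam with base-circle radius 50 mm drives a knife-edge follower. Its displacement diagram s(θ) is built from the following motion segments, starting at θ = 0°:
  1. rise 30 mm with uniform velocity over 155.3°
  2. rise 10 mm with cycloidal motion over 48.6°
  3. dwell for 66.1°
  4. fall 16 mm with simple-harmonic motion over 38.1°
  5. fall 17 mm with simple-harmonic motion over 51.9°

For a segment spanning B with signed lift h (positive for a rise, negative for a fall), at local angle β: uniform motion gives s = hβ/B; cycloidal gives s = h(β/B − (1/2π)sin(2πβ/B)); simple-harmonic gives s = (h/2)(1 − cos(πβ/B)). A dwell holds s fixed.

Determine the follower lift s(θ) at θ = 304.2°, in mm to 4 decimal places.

seg 1 [0°–155.3°] uniform, h=30: full span → s += 30 → s = 30.0000
seg 2 [155.3°–203.9°] cycloidal, h=10: full span → s += 10 → s = 40.0000
seg 3 [203.9°–270°] dwell: s stays 40.0000
seg 4 [270°–308.1°] simple-harmonic, h=-16: θ=304.2° here. β=34.2, B=38.1. -16/2·(1 − cos(π·0.8976)) = -15.5899 → s = 24.4101

24.4101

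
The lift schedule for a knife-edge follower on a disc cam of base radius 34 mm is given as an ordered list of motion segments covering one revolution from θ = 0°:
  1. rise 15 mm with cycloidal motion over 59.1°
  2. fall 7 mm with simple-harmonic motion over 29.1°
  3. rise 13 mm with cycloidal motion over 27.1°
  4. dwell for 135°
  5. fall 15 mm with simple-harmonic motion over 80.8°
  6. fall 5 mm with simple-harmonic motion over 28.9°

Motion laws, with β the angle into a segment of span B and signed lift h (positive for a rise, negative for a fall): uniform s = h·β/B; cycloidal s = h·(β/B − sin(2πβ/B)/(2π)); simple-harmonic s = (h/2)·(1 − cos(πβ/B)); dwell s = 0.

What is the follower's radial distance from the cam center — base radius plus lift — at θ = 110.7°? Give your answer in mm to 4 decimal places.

seg 1 [0°–59.1°] cycloidal, h=15: full span → s += 15 → s = 15.0000
seg 2 [59.1°–88.2°] simple-harmonic, h=-7: full span → s += -7 → s = 8.0000
seg 3 [88.2°–115.3°] cycloidal, h=13: θ=110.7° here. β=22.5, B=27.1. 13·(0.8303 − sin(2π·0.8303)/(2π)) = 12.6048 → s = 20.6048
radial distance = base radius + s = 34 + 20.6048 = 54.6048

54.6048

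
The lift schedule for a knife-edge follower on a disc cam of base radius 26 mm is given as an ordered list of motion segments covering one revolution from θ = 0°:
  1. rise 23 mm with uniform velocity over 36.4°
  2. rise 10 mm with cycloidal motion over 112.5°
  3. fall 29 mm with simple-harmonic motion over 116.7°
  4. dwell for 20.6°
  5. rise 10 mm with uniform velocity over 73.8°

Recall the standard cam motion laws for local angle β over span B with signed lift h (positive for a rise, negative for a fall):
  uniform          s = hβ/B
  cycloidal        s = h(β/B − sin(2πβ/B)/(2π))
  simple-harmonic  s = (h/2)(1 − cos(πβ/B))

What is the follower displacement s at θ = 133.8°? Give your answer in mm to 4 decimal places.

seg 1 [0°–36.4°] uniform, h=23: full span → s += 23 → s = 23.0000
seg 2 [36.4°–148.9°] cycloidal, h=10: θ=133.8° here. β=97.4, B=112.5. 10·(0.8658 − sin(2π·0.8658)/(2π)) = 9.8465 → s = 32.8465

32.8465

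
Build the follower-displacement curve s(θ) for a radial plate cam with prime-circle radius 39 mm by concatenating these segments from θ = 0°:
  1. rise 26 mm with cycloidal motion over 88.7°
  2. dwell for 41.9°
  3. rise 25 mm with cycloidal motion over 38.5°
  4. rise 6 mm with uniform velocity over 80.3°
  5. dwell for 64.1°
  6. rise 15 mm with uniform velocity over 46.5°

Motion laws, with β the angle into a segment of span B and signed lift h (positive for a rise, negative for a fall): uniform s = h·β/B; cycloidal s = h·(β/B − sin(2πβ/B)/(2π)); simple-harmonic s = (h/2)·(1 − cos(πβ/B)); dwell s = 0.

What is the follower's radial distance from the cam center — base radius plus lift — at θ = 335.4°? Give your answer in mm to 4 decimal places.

seg 1 [0°–88.7°] cycloidal, h=26: full span → s += 26 → s = 26.0000
seg 2 [88.7°–130.6°] dwell: s stays 26.0000
seg 3 [130.6°–169.1°] cycloidal, h=25: full span → s += 25 → s = 51.0000
seg 4 [169.1°–249.4°] uniform, h=6: full span → s += 6 → s = 57.0000
seg 5 [249.4°–313.5°] dwell: s stays 57.0000
seg 6 [313.5°–360°] uniform, h=15: θ=335.4° here. β=21.9, B=46.5. 15·21.9/46.5 = 7.0645 → s = 64.0645
radial distance = base radius + s = 39 + 64.0645 = 103.0645

103.0645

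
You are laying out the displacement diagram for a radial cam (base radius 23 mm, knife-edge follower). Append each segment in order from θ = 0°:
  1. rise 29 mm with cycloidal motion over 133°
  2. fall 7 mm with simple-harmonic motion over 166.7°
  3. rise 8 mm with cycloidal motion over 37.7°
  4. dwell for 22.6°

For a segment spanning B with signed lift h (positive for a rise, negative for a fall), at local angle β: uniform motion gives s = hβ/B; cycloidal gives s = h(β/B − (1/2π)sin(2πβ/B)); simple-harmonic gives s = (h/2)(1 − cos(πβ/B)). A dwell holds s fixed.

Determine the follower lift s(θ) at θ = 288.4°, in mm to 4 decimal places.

seg 1 [0°–133°] cycloidal, h=29: full span → s += 29 → s = 29.0000
seg 2 [133°–299.7°] simple-harmonic, h=-7: θ=288.4° here. β=155.4, B=166.7. -7/2·(1 − cos(π·0.9322)) = -6.9209 → s = 22.0791

22.0791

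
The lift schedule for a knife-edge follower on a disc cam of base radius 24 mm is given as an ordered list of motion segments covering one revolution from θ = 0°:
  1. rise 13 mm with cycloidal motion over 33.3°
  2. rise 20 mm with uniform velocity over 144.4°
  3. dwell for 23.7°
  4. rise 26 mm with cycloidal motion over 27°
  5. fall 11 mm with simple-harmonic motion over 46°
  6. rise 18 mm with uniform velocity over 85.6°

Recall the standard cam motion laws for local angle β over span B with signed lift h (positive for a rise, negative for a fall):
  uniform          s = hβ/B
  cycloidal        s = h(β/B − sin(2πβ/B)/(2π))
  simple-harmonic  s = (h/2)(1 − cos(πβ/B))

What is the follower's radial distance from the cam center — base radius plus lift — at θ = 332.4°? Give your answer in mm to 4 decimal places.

seg 1 [0°–33.3°] cycloidal, h=13: full span → s += 13 → s = 13.0000
seg 2 [33.3°–177.7°] uniform, h=20: full span → s += 20 → s = 33.0000
seg 3 [177.7°–201.4°] dwell: s stays 33.0000
seg 4 [201.4°–228.4°] cycloidal, h=26: full span → s += 26 → s = 59.0000
seg 5 [228.4°–274.4°] simple-harmonic, h=-11: full span → s += -11 → s = 48.0000
seg 6 [274.4°–360°] uniform, h=18: θ=332.4° here. β=58, B=85.6. 18·58/85.6 = 12.1963 → s = 60.1963
radial distance = base radius + s = 24 + 60.1963 = 84.1963

84.1963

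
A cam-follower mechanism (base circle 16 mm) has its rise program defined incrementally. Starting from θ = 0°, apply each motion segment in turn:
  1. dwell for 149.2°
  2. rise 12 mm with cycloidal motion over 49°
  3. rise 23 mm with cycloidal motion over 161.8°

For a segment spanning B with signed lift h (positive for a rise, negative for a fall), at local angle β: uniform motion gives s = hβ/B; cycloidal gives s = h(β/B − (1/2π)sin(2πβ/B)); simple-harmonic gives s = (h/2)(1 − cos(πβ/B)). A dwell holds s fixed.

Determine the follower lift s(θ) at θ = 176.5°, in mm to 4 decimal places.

seg 1 [0°–149.2°] dwell: s stays 0.0000
seg 2 [149.2°–198.2°] cycloidal, h=12: θ=176.5° here. β=27.3, B=49. 12·(0.5571 − sin(2π·0.5571)/(2π)) = 7.3568 → s = 7.3568

7.3568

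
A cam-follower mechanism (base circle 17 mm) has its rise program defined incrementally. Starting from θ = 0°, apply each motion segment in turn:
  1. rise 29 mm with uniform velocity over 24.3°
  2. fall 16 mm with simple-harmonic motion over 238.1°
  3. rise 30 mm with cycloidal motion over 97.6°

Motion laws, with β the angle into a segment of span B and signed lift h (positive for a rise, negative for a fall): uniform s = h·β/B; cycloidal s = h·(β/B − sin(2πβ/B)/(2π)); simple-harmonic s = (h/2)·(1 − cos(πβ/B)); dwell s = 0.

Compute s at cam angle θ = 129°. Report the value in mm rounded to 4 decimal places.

seg 1 [0°–24.3°] uniform, h=29: full span → s += 29 → s = 29.0000
seg 2 [24.3°–262.4°] simple-harmonic, h=-16: θ=129° here. β=104.7, B=238.1. -16/2·(1 − cos(π·0.4397)) = -6.4943 → s = 22.5057

22.5057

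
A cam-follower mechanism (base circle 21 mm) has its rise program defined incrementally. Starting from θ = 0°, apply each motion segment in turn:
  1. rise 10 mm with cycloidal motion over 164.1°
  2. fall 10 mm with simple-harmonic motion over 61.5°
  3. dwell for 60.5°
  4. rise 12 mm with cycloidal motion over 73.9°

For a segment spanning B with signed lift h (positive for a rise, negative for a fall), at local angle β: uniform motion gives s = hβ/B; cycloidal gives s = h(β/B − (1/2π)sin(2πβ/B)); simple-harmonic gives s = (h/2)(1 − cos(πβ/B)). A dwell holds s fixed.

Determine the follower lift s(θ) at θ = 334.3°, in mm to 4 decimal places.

seg 1 [0°–164.1°] cycloidal, h=10: full span → s += 10 → s = 10.0000
seg 2 [164.1°–225.6°] simple-harmonic, h=-10: full span → s += -10 → s = 0.0000
seg 3 [225.6°–286.1°] dwell: s stays 0.0000
seg 4 [286.1°–360°] cycloidal, h=12: θ=334.3° here. β=48.2, B=73.9. 12·(0.6522 − sin(2π·0.6522)/(2π)) = 9.3875 → s = 9.3875

9.3875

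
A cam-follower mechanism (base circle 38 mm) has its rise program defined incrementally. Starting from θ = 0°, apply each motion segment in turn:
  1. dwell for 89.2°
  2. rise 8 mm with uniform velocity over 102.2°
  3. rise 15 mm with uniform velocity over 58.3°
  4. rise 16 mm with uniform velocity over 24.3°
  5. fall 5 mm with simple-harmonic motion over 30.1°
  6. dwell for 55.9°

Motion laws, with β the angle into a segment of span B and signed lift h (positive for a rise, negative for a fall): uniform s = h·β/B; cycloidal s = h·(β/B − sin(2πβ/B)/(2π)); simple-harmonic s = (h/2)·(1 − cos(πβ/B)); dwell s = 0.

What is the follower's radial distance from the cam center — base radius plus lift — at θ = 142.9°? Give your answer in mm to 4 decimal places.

seg 1 [0°–89.2°] dwell: s stays 0.0000
seg 2 [89.2°–191.4°] uniform, h=8: θ=142.9° here. β=53.7, B=102.2. 8·53.7/102.2 = 4.2035 → s = 4.2035
radial distance = base radius + s = 38 + 4.2035 = 42.2035

42.2035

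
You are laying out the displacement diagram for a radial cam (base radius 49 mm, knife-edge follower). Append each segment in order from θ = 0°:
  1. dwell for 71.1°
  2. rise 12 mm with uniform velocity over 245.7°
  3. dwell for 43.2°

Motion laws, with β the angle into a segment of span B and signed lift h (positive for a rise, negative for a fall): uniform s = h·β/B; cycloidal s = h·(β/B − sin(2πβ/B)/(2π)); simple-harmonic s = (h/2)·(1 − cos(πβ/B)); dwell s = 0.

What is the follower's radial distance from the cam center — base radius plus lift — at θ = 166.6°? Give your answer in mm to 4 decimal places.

seg 1 [0°–71.1°] dwell: s stays 0.0000
seg 2 [71.1°–316.8°] uniform, h=12: θ=166.6° here. β=95.5, B=245.7. 12·95.5/245.7 = 4.6642 → s = 4.6642
radial distance = base radius + s = 49 + 4.6642 = 53.6642

53.6642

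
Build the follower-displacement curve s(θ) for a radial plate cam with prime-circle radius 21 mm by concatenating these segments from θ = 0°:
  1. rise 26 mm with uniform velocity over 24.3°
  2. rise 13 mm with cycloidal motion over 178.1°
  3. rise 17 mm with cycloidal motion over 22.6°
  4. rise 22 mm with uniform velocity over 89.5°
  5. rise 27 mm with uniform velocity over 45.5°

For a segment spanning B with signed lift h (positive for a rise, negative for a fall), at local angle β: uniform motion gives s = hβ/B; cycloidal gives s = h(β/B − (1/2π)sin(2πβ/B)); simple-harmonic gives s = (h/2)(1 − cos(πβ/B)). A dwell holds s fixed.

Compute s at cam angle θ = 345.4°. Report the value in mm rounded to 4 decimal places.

seg 1 [0°–24.3°] uniform, h=26: full span → s += 26 → s = 26.0000
seg 2 [24.3°–202.4°] cycloidal, h=13: full span → s += 13 → s = 39.0000
seg 3 [202.4°–225°] cycloidal, h=17: full span → s += 17 → s = 56.0000
seg 4 [225°–314.5°] uniform, h=22: full span → s += 22 → s = 78.0000
seg 5 [314.5°–360°] uniform, h=27: θ=345.4° here. β=30.9, B=45.5. 27·30.9/45.5 = 18.3363 → s = 96.3363

96.3363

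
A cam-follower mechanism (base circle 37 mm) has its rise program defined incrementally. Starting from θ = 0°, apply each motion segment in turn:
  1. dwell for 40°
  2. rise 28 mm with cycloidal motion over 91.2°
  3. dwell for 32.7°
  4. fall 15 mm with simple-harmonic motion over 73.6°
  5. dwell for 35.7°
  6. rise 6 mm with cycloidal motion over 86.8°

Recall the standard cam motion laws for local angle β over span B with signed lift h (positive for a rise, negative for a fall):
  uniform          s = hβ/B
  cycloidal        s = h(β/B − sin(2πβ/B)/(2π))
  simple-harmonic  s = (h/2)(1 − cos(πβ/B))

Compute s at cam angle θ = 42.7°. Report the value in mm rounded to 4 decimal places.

seg 1 [0°–40°] dwell: s stays 0.0000
seg 2 [40°–131.2°] cycloidal, h=28: θ=42.7° here. β=2.7, B=91.2. 28·(0.0296 − sin(2π·0.0296)/(2π)) = 0.0048 → s = 0.0048

0.0048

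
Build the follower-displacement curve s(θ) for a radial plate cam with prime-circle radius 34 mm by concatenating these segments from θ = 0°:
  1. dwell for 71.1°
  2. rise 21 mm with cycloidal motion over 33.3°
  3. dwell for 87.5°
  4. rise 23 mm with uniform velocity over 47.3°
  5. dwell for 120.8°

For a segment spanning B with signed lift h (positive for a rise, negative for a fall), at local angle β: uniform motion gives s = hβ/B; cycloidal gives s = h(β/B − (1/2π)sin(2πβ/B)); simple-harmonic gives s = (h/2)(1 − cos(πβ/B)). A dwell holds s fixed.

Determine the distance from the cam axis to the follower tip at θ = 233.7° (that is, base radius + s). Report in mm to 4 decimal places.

seg 1 [0°–71.1°] dwell: s stays 0.0000
seg 2 [71.1°–104.4°] cycloidal, h=21: full span → s += 21 → s = 21.0000
seg 3 [104.4°–191.9°] dwell: s stays 21.0000
seg 4 [191.9°–239.2°] uniform, h=23: θ=233.7° here. β=41.8, B=47.3. 23·41.8/47.3 = 20.3256 → s = 41.3256
radial distance = base radius + s = 34 + 41.3256 = 75.3256

75.3256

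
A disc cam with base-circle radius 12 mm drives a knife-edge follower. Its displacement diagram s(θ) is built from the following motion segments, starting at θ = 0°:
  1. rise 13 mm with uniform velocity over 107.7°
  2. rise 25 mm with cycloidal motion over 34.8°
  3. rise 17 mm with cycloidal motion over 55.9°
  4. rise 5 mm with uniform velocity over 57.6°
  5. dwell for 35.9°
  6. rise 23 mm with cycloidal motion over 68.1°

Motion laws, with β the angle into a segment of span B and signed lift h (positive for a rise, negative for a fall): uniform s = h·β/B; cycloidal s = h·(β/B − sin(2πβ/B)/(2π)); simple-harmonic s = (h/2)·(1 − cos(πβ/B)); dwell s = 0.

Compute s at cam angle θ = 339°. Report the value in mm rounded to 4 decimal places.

seg 1 [0°–107.7°] uniform, h=13: full span → s += 13 → s = 13.0000
seg 2 [107.7°–142.5°] cycloidal, h=25: full span → s += 25 → s = 38.0000
seg 3 [142.5°–198.4°] cycloidal, h=17: full span → s += 17 → s = 55.0000
seg 4 [198.4°–256°] uniform, h=5: full span → s += 5 → s = 60.0000
seg 5 [256°–291.9°] dwell: s stays 60.0000
seg 6 [291.9°–360°] cycloidal, h=23: θ=339° here. β=47.1, B=68.1. 23·(0.6916 − sin(2π·0.6916)/(2π)) = 19.3246 → s = 79.3246

79.3246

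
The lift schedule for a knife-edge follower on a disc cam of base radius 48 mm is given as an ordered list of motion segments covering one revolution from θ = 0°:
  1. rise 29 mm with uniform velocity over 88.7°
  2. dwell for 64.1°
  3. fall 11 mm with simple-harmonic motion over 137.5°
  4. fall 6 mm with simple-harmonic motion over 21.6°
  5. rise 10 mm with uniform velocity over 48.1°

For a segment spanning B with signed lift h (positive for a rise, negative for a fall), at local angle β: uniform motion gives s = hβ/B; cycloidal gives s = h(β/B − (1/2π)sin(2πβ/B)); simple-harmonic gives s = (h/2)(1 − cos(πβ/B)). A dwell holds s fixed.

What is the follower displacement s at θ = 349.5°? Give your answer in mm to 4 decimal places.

seg 1 [0°–88.7°] uniform, h=29: full span → s += 29 → s = 29.0000
seg 2 [88.7°–152.8°] dwell: s stays 29.0000
seg 3 [152.8°–290.3°] simple-harmonic, h=-11: full span → s += -11 → s = 18.0000
seg 4 [290.3°–311.9°] simple-harmonic, h=-6: full span → s += -6 → s = 12.0000
seg 5 [311.9°–360°] uniform, h=10: θ=349.5° here. β=37.6, B=48.1. 10·37.6/48.1 = 7.8170 → s = 19.8170

19.8170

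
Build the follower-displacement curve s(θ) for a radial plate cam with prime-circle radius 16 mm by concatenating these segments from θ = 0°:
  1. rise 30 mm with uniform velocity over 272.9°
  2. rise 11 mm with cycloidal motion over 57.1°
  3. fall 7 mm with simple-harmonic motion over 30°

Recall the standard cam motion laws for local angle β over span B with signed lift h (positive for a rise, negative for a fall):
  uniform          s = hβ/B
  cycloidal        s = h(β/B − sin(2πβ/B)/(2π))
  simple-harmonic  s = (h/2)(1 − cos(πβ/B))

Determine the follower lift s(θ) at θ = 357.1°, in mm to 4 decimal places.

seg 1 [0°–272.9°] uniform, h=30: full span → s += 30 → s = 30.0000
seg 2 [272.9°–330°] cycloidal, h=11: full span → s += 11 → s = 41.0000
seg 3 [330°–360°] simple-harmonic, h=-7: θ=357.1° here. β=27.1, B=30. -7/2·(1 − cos(π·0.9033)) = -6.8398 → s = 34.1602

34.1602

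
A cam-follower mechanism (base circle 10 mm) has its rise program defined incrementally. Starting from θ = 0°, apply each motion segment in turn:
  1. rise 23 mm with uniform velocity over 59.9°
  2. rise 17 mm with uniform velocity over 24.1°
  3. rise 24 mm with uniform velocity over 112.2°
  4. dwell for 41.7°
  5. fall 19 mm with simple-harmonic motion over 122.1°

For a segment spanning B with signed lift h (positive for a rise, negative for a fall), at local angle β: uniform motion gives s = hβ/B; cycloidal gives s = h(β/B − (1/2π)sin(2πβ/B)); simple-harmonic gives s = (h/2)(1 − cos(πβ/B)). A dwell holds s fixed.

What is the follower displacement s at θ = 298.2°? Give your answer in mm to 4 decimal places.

seg 1 [0°–59.9°] uniform, h=23: full span → s += 23 → s = 23.0000
seg 2 [59.9°–84°] uniform, h=17: full span → s += 17 → s = 40.0000
seg 3 [84°–196.2°] uniform, h=24: full span → s += 24 → s = 64.0000
seg 4 [196.2°–237.9°] dwell: s stays 64.0000
seg 5 [237.9°–360°] simple-harmonic, h=-19: θ=298.2° here. β=60.3, B=122.1. -19/2·(1 − cos(π·0.4939)) = -9.3167 → s = 54.6833

54.6833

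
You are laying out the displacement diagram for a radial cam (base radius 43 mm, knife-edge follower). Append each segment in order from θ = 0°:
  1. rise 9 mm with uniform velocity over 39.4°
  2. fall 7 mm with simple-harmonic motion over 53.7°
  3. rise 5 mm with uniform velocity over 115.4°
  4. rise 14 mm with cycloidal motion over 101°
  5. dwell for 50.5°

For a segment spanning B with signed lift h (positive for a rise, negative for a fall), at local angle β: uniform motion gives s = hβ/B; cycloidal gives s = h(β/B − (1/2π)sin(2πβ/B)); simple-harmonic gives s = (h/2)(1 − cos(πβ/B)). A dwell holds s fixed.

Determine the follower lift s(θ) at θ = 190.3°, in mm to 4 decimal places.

seg 1 [0°–39.4°] uniform, h=9: full span → s += 9 → s = 9.0000
seg 2 [39.4°–93.1°] simple-harmonic, h=-7: full span → s += -7 → s = 2.0000
seg 3 [93.1°–208.5°] uniform, h=5: θ=190.3° here. β=97.2, B=115.4. 5·97.2/115.4 = 4.2114 → s = 6.2114

6.2114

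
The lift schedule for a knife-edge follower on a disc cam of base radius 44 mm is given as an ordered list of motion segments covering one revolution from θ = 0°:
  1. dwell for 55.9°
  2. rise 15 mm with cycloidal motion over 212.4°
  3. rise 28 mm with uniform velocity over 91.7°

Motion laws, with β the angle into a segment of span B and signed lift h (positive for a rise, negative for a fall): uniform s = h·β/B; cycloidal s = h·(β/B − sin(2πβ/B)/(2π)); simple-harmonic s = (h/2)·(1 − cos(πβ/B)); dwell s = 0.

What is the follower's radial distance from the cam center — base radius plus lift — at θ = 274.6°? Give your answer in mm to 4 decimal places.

seg 1 [0°–55.9°] dwell: s stays 0.0000
seg 2 [55.9°–268.3°] cycloidal, h=15: full span → s += 15 → s = 15.0000
seg 3 [268.3°–360°] uniform, h=28: θ=274.6° here. β=6.3, B=91.7. 28·6.3/91.7 = 1.9237 → s = 16.9237
radial distance = base radius + s = 44 + 16.9237 = 60.9237

60.9237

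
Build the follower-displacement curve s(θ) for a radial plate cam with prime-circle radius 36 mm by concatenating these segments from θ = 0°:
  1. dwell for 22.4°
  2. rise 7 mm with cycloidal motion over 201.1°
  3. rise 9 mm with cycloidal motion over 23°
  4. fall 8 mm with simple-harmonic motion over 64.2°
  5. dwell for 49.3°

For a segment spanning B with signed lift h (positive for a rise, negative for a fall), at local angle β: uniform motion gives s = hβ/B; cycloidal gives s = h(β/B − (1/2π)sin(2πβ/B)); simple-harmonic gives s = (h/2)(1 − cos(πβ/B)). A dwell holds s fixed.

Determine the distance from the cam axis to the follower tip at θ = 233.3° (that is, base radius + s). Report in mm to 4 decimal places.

seg 1 [0°–22.4°] dwell: s stays 0.0000
seg 2 [22.4°–223.5°] cycloidal, h=7: full span → s += 7 → s = 7.0000
seg 3 [223.5°–246.5°] cycloidal, h=9: θ=233.3° here. β=9.8, B=23. 9·(0.4261 − sin(2π·0.4261)/(2π)) = 3.1932 → s = 10.1932
radial distance = base radius + s = 36 + 10.1932 = 46.1932

46.1932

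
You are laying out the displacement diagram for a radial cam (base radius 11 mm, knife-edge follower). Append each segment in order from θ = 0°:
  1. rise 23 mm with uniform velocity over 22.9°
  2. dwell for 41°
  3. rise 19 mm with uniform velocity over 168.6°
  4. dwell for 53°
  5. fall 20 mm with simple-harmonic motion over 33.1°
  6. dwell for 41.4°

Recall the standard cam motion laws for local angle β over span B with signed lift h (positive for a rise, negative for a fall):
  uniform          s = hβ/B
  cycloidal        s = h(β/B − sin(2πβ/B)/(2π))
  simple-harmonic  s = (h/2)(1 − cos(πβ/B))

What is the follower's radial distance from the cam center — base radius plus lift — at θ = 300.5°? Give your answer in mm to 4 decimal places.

seg 1 [0°–22.9°] uniform, h=23: full span → s += 23 → s = 23.0000
seg 2 [22.9°–63.9°] dwell: s stays 23.0000
seg 3 [63.9°–232.5°] uniform, h=19: full span → s += 19 → s = 42.0000
seg 4 [232.5°–285.5°] dwell: s stays 42.0000
seg 5 [285.5°–318.6°] simple-harmonic, h=-20: θ=300.5° here. β=15, B=33.1. -20/2·(1 − cos(π·0.4532)) = -8.5342 → s = 33.4658
radial distance = base radius + s = 11 + 33.4658 = 44.4658

44.4658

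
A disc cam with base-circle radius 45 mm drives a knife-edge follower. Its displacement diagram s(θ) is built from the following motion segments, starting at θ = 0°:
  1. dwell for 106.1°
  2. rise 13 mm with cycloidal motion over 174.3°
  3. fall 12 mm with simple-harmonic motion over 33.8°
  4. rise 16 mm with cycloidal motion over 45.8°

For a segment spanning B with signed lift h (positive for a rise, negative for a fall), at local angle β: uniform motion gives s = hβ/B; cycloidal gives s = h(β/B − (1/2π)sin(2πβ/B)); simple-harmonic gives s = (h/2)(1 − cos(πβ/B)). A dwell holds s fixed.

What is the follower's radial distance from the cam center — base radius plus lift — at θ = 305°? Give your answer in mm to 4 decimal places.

seg 1 [0°–106.1°] dwell: s stays 0.0000
seg 2 [106.1°–280.4°] cycloidal, h=13: full span → s += 13 → s = 13.0000
seg 3 [280.4°–314.2°] simple-harmonic, h=-12: θ=305° here. β=24.6, B=33.8. -12/2·(1 − cos(π·0.7278)) = -9.9368 → s = 3.0632
radial distance = base radius + s = 45 + 3.0632 = 48.0632

48.0632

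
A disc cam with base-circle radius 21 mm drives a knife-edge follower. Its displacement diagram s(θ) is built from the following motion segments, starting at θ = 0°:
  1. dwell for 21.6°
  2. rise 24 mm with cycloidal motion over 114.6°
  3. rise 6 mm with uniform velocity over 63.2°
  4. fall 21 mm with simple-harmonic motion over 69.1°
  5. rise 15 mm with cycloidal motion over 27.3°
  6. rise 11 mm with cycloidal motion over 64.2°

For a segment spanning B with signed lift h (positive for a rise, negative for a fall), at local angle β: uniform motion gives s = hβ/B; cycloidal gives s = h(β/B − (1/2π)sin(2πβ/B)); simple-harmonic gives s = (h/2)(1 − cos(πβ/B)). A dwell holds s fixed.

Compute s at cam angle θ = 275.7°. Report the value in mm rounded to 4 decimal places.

seg 1 [0°–21.6°] dwell: s stays 0.0000
seg 2 [21.6°–136.2°] cycloidal, h=24: full span → s += 24 → s = 24.0000
seg 3 [136.2°–199.4°] uniform, h=6: full span → s += 6 → s = 30.0000
seg 4 [199.4°–268.5°] simple-harmonic, h=-21: full span → s += -21 → s = 9.0000
seg 5 [268.5°–295.8°] cycloidal, h=15: θ=275.7° here. β=7.2, B=27.3. 15·(0.2637 − sin(2π·0.2637)/(2π)) = 1.5776 → s = 10.5776

10.5776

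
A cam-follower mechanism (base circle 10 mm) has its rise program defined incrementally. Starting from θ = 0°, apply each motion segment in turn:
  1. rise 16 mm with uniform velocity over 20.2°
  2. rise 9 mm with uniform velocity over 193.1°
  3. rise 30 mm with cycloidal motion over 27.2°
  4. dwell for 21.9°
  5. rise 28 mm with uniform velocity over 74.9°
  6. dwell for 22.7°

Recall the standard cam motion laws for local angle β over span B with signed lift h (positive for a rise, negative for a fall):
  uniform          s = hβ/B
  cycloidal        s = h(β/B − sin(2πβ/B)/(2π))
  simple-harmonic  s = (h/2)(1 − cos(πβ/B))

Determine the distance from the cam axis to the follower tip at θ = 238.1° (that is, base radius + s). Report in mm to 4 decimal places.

seg 1 [0°–20.2°] uniform, h=16: full span → s += 16 → s = 16.0000
seg 2 [20.2°–213.3°] uniform, h=9: full span → s += 9 → s = 25.0000
seg 3 [213.3°–240.5°] cycloidal, h=30: θ=238.1° here. β=24.8, B=27.2. 30·(0.9118 − sin(2π·0.9118)/(2π)) = 29.8665 → s = 54.8665
radial distance = base radius + s = 10 + 54.8665 = 64.8665

64.8665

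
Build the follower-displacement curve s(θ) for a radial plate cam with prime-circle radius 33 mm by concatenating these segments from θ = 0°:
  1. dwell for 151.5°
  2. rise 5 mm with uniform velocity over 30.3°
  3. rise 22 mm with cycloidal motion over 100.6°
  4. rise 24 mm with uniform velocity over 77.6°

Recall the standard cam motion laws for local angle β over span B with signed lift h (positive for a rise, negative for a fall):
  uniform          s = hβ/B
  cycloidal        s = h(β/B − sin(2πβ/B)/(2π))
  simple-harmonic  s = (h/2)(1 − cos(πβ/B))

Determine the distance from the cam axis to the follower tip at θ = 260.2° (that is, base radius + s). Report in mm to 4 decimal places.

seg 1 [0°–151.5°] dwell: s stays 0.0000
seg 2 [151.5°–181.8°] uniform, h=5: full span → s += 5 → s = 5.0000
seg 3 [181.8°–282.4°] cycloidal, h=22: θ=260.2° here. β=78.4, B=100.6. 22·(0.7793 − sin(2π·0.7793)/(2π)) = 20.5873 → s = 25.5873
radial distance = base radius + s = 33 + 25.5873 = 58.5873

58.5873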